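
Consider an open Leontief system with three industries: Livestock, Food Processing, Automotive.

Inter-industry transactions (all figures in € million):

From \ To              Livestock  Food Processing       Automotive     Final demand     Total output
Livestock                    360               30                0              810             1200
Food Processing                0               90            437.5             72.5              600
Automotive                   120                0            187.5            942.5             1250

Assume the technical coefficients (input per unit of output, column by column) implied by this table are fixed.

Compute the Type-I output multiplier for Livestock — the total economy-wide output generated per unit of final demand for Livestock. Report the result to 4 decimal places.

m_L = 1.6716

Technical coefficients a_ij = z_ij / X_j:
  a_LL = 360/1200 = 0.30, a_FL = 0/1200 = 0.00, a_AL = 120/1200 = 0.10
  a_LF = 30/600 = 0.05, a_FF = 90/600 = 0.15, a_AF = 0/600 = 0.00
  a_LA = 0/1250 = 0.00, a_FA = 437.5/1250 = 0.35, a_AA = 187.5/1250 = 0.15
I − A =
  [   0.70    -0.05     0.00]
  [   0.00     0.85    -0.35]
  [  -0.10     0.00     0.85]
Cofactors of I−A, C_ij = (−1)^(i+j)·(minor ij) (rows/columns in the sector order above):
  C_11 = (0.85)(0.85) − (-0.35)(0.00) = 0.7225
  C_12 = −[(0.00)(0.85) − (-0.35)(-0.10)] = 0.0350
  C_13 = (0.00)(0.00) − (0.85)(-0.10) = 0.0850
  C_21 = −[(-0.05)(0.85) − (0.00)(0.00)] = 0.0425
  C_22 = (0.70)(0.85) − (0.00)(-0.10) = 0.5950
  C_23 = −[(0.70)(0.00) − (-0.05)(-0.10)] = 0.0050
  C_31 = (-0.05)(-0.35) − (0.00)(0.85) = 0.0175
  C_32 = −[(0.70)(-0.35) − (0.00)(0.00)] = 0.2450
  C_33 = (0.70)(0.85) − (-0.05)(0.00) = 0.5950
det(I−A) = Σ_j (I−A)_1j·C_1j = (0.70)(0.7225) + (-0.05)(0.0350) + (0.00)(0.0850) = 0.5040
adj(I−A) = Cᵀ =
  [ 0.7225   0.0425   0.0175]
  [ 0.0350   0.5950   0.2450]
  [ 0.0850   0.0050   0.5950]
(I − A)⁻¹ = adj(I−A) / det(I−A) ≈
  [   1.43353     0.08433     0.03472]
  [   0.06944     1.18056     0.48611]
  [   0.16865     0.00992     1.18056]
The output multiplier for sector j is the column-j sum of the Leontief inverse (I − A)⁻¹ = adj(I−A) / det(I−A).
Column L of adj(I−A): (0.7225, 0.0350, 0.0850); det(I−A) = 0.5040.
m_L = (0.7225 + 0.0350 + 0.0850) / 0.5040 = 0.8425 / 0.5040 ≈ 1.6716.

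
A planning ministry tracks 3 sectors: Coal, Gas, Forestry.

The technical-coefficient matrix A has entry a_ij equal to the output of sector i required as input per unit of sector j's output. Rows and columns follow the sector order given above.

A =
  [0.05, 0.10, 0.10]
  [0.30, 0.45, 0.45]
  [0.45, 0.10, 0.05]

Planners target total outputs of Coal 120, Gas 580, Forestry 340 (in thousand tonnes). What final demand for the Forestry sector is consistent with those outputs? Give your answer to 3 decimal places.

d_F = 211.000

I − A =
  [   0.95    -0.10    -0.10]
  [  -0.30     0.55    -0.45]
  [  -0.45    -0.10     0.95]
d = (I − A) x:
  d_C = (+0.95)·120 + (-0.10)·580 + (-0.10)·340 = 22.000
  d_G = (-0.30)·120 + (+0.55)·580 + (-0.45)·340 = 130.000
  d_F = (-0.45)·120 + (-0.10)·580 + (+0.95)·340 = 211.000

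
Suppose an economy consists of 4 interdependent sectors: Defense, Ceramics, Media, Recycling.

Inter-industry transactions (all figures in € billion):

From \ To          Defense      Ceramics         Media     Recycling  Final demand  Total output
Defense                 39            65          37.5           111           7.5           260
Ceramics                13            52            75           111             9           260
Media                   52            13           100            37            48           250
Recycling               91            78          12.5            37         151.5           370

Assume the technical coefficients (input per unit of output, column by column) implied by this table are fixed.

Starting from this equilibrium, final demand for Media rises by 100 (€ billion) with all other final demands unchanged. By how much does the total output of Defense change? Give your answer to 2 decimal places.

Technical coefficients a_ij = z_ij / X_j:
  a_DD = 39/260 = 0.15, a_CD = 13/260 = 0.05, a_MD = 52/260 = 0.20, a_RD = 91/260 = 0.35
  a_DC = 65/260 = 0.25, a_CC = 52/260 = 0.20, a_MC = 13/260 = 0.05, a_RC = 78/260 = 0.30
  a_DM = 37.5/250 = 0.15, a_CM = 75/250 = 0.30, a_MM = 100/250 = 0.40, a_RM = 12.5/250 = 0.05
  a_DR = 111/370 = 0.30, a_CR = 111/370 = 0.30, a_MR = 37/370 = 0.10, a_RR = 37/370 = 0.10
I − A =
  [   0.85    -0.25    -0.15    -0.30]
  [  -0.05     0.80    -0.30    -0.30]
  [  -0.20    -0.05     0.60    -0.10]
  [  -0.35    -0.30    -0.05     0.90]
Compute the cofactors C_ij = (−1)^(i+j)·(3×3 minor ij) of I−A; the adjugate is their transpose:
adj(I−A) = Cᵀ =
  [ 0.350750   0.199750   0.204750   0.206250]
  [ 0.157250   0.356500   0.234000   0.197250]
  [ 0.163000   0.130250   0.409500   0.143250]
  [ 0.197875   0.203750   0.180375   0.348375]
det(I−A) = Σ_j (I−A)_1j·C_1j = (0.85)(0.350750) + (-0.25)(0.157250) + (-0.15)(0.163000) + (-0.30)(0.197875) = 0.1750125
(I − A)⁻¹ = adj(I−A) / det(I−A) ≈
  [   2.0041     1.1413     1.1699     1.1785]
  [   0.8985     2.0370     1.3370     1.1271]
  [   0.9314     0.7442     2.3398     0.8185]
  [   1.1306     1.1642     1.0306     1.9906]
Δx = (I − A)⁻¹ Δd with Δd having +100 in the Media component and 0 elsewhere.
So Δx_D = L_DM · (+100), where L_DM = adj(I−A)_DM / det(I−A) = 0.204750 / 0.1750125.
Δx_D = 0.204750 × (+100) / 0.1750125 = 20.475 / 0.1750125 ≈ 116.99.

Δx_D = 116.99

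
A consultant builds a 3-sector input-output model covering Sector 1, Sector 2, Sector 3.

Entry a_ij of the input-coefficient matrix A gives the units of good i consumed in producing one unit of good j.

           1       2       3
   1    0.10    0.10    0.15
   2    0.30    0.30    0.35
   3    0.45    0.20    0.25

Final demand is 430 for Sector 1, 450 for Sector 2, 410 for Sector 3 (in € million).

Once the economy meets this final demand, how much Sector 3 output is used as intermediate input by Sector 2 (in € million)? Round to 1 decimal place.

z_32 = 371.7

I − A =
  [   0.90    -0.10    -0.15]
  [  -0.30     0.70    -0.35]
  [  -0.45    -0.20     0.75]
Cofactors of I−A, C_ij = (−1)^(i+j)·(minor ij) (rows/columns in the sector order above):
  C_11 = (0.70)(0.75) − (-0.35)(-0.20) = 0.4550
  C_12 = −[(-0.30)(0.75) − (-0.35)(-0.45)] = 0.3825
  C_13 = (-0.30)(-0.20) − (0.70)(-0.45) = 0.3750
  C_21 = −[(-0.10)(0.75) − (-0.15)(-0.20)] = 0.1050
  C_22 = (0.90)(0.75) − (-0.15)(-0.45) = 0.6075
  C_23 = −[(0.90)(-0.20) − (-0.10)(-0.45)] = 0.2250
  C_31 = (-0.10)(-0.35) − (-0.15)(0.70) = 0.1400
  C_32 = −[(0.90)(-0.35) − (-0.15)(-0.30)] = 0.3600
  C_33 = (0.90)(0.70) − (-0.10)(-0.30) = 0.6000
det(I−A) = Σ_j (I−A)_1j·C_1j = (0.90)(0.4550) + (-0.10)(0.3825) + (-0.15)(0.3750) = 0.3150
adj(I−A) = Cᵀ =
  [ 0.4550   0.1050   0.1400]
  [ 0.3825   0.6075   0.3600]
  [ 0.3750   0.2250   0.6000]
(I − A)⁻¹ = adj(I−A) / det(I−A) ≈
  [   1.4444     0.3333     0.4444]
  [   1.2143     1.9286     1.1429]
  [   1.1905     0.7143     1.9048]
First solve x = (I − A)⁻¹ d = adj(I−A)·d / det(I−A); in particular x_2 = (0.3825·430 + 0.6075·450 + 0.3600·410) / 0.3150 = 585.45 / 0.3150 ≈ 1858.571.
Intermediate flow from 3 to 2: z_32 = a_32 · x_2 = 0.20 × 585.45 / 0.3150 = 117.09 / 0.3150 ≈ 371.7.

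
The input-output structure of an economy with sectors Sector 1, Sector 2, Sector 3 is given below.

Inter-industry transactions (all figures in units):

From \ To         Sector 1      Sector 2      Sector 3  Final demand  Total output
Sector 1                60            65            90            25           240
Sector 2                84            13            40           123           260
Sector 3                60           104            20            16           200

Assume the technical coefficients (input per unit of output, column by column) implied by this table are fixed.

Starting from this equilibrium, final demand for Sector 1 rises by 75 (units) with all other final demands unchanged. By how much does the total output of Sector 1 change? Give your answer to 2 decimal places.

Technical coefficients a_ij = z_ij / X_j:
  a_11 = 60/240 = 0.25, a_21 = 84/240 = 0.35, a_31 = 60/240 = 0.25
  a_12 = 65/260 = 0.25, a_22 = 13/260 = 0.05, a_32 = 104/260 = 0.40
  a_13 = 90/200 = 0.45, a_23 = 40/200 = 0.20, a_33 = 20/200 = 0.10
I − A =
  [   0.75    -0.25    -0.45]
  [  -0.35     0.95    -0.20]
  [  -0.25    -0.40     0.90]
Cofactors of I−A, C_ij = (−1)^(i+j)·(minor ij) (rows/columns in the sector order above):
  C_11 = (0.95)(0.90) − (-0.20)(-0.40) = 0.7750
  C_12 = −[(-0.35)(0.90) − (-0.20)(-0.25)] = 0.3650
  C_13 = (-0.35)(-0.40) − (0.95)(-0.25) = 0.3775
  C_21 = −[(-0.25)(0.90) − (-0.45)(-0.40)] = 0.4050
  C_22 = (0.75)(0.90) − (-0.45)(-0.25) = 0.5625
  C_23 = −[(0.75)(-0.40) − (-0.25)(-0.25)] = 0.3625
  C_31 = (-0.25)(-0.20) − (-0.45)(0.95) = 0.4775
  C_32 = −[(0.75)(-0.20) − (-0.45)(-0.35)] = 0.3075
  C_33 = (0.75)(0.95) − (-0.25)(-0.35) = 0.6250
det(I−A) = Σ_j (I−A)_1j·C_1j = (0.75)(0.7750) + (-0.25)(0.3650) + (-0.45)(0.3775) = 0.320125
adj(I−A) = Cᵀ =
  [ 0.7750   0.4050   0.4775]
  [ 0.3650   0.5625   0.3075]
  [ 0.3775   0.3625   0.6250]
(I − A)⁻¹ = adj(I−A) / det(I−A) ≈
  [   2.4209     1.2651     1.4916]
  [   1.1402     1.7571     0.9606]
  [   1.1792     1.1324     1.9524]
Δx = (I − A)⁻¹ Δd with Δd having +75 in the Sector 1 component and 0 elsewhere.
So Δx_1 = L_11 · (+75), where L_11 = adj(I−A)_11 / det(I−A) = 0.7750 / 0.320125.
Δx_1 = 0.7750 × (+75) / 0.320125 = 58.125 / 0.320125 ≈ 181.57.

Δx_1 = 181.57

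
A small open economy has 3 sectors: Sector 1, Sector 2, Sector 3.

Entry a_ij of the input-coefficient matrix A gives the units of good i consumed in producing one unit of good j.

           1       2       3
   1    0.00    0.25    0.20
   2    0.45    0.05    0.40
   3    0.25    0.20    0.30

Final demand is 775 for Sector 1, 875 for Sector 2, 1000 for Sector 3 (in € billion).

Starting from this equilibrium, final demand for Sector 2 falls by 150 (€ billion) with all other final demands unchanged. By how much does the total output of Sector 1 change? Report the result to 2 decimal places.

Δx_1 = -77.57

I − A =
  [   1.00    -0.25    -0.20]
  [  -0.45     0.95    -0.40]
  [  -0.25    -0.20     0.70]
Cofactors of I−A, C_ij = (−1)^(i+j)·(minor ij) (rows/columns in the sector order above):
  C_11 = (0.95)(0.70) − (-0.40)(-0.20) = 0.5850
  C_12 = −[(-0.45)(0.70) − (-0.40)(-0.25)] = 0.4150
  C_13 = (-0.45)(-0.20) − (0.95)(-0.25) = 0.3275
  C_21 = −[(-0.25)(0.70) − (-0.20)(-0.20)] = 0.2150
  C_22 = (1.00)(0.70) − (-0.20)(-0.25) = 0.6500
  C_23 = −[(1.00)(-0.20) − (-0.25)(-0.25)] = 0.2625
  C_31 = (-0.25)(-0.40) − (-0.20)(0.95) = 0.2900
  C_32 = −[(1.00)(-0.40) − (-0.20)(-0.45)] = 0.4900
  C_33 = (1.00)(0.95) − (-0.25)(-0.45) = 0.8375
det(I−A) = Σ_j (I−A)_1j·C_1j = (1.00)(0.5850) + (-0.25)(0.4150) + (-0.20)(0.3275) = 0.41575
adj(I−A) = Cᵀ =
  [ 0.5850   0.2150   0.2900]
  [ 0.4150   0.6500   0.4900]
  [ 0.3275   0.2625   0.8375]
(I − A)⁻¹ = adj(I−A) / det(I−A) ≈
  [   1.4071     0.5171     0.6975]
  [   0.9982     1.5634     1.1786]
  [   0.7877     0.6314     2.0144]
Δx = (I − A)⁻¹ Δd with Δd having -150 in the Sector 2 component and 0 elsewhere.
So Δx_1 = L_12 · (-150), where L_12 = adj(I−A)_12 / det(I−A) = 0.2150 / 0.41575.
Δx_1 = 0.2150 × (-150) / 0.41575 = -32.25 / 0.41575 ≈ -77.57.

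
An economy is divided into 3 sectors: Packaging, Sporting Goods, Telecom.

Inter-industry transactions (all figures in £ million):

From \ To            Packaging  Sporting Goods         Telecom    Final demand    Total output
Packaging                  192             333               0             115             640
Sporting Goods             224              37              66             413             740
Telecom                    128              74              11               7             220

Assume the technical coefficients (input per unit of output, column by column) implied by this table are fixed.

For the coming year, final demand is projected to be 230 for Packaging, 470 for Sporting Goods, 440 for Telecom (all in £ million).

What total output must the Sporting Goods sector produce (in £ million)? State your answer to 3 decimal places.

Technical coefficients a_ij = z_ij / X_j:
  a_PP = 192/640 = 0.30, a_SP = 224/640 = 0.35, a_TP = 128/640 = 0.20
  a_PS = 333/740 = 0.45, a_SS = 37/740 = 0.05, a_TS = 74/740 = 0.10
  a_PT = 0/220 = 0.00, a_ST = 66/220 = 0.30, a_TT = 11/220 = 0.05
I − A =
  [   0.70    -0.45     0.00]
  [  -0.35     0.95    -0.30]
  [  -0.20    -0.10     0.95]
Cofactors of I−A, C_ij = (−1)^(i+j)·(minor ij) (rows/columns in the sector order above):
  C_11 = (0.95)(0.95) − (-0.30)(-0.10) = 0.8725
  C_12 = −[(-0.35)(0.95) − (-0.30)(-0.20)] = 0.3925
  C_13 = (-0.35)(-0.10) − (0.95)(-0.20) = 0.2250
  C_21 = −[(-0.45)(0.95) − (0.00)(-0.10)] = 0.4275
  C_22 = (0.70)(0.95) − (0.00)(-0.20) = 0.6650
  C_23 = −[(0.70)(-0.10) − (-0.45)(-0.20)] = 0.1600
  C_31 = (-0.45)(-0.30) − (0.00)(0.95) = 0.1350
  C_32 = −[(0.70)(-0.30) − (0.00)(-0.35)] = 0.2100
  C_33 = (0.70)(0.95) − (-0.45)(-0.35) = 0.5075
det(I−A) = Σ_j (I−A)_1j·C_1j = (0.70)(0.8725) + (-0.45)(0.3925) + (0.00)(0.2250) = 0.434125
adj(I−A) = Cᵀ =
  [ 0.8725   0.4275   0.1350]
  [ 0.3925   0.6650   0.2100]
  [ 0.2250   0.1600   0.5075]
(I − A)⁻¹ = adj(I−A) / det(I−A) ≈
  [   2.0098     0.9847     0.3110]
  [   0.9041     1.5318     0.4837]
  [   0.5183     0.3686     1.1690]
x = (I − A)⁻¹ d = adj(I−A)·d / det(I−A), with det(I−A) = 0.434125:
  x_P = (0.8725·230 + 0.4275·470 + 0.1350·440) / 0.434125 = 461.00 / 0.434125 ≈ 1061.906
  x_S = (0.3925·230 + 0.6650·470 + 0.2100·440) / 0.434125 = 495.225 / 0.434125 ≈ 1140.743
  x_T = (0.2250·230 + 0.1600·470 + 0.5075·440) / 0.434125 = 350.25 / 0.434125 ≈ 806.795

x_S = 1140.743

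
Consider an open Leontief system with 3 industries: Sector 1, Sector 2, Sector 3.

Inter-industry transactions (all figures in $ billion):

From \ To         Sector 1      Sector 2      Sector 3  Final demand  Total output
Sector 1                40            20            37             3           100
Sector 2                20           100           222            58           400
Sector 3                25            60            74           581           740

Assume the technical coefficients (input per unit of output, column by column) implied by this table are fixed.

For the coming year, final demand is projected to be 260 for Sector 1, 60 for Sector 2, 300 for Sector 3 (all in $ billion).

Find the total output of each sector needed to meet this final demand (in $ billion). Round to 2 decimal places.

x_1 = 515.56, x_2 = 437.25, x_3 = 549.42

Technical coefficients a_ij = z_ij / X_j:
  a_11 = 40/100 = 0.40, a_21 = 20/100 = 0.20, a_31 = 25/100 = 0.25
  a_12 = 20/400 = 0.05, a_22 = 100/400 = 0.25, a_32 = 60/400 = 0.15
  a_13 = 37/740 = 0.05, a_23 = 222/740 = 0.30, a_33 = 74/740 = 0.10
I − A =
  [   0.60    -0.05    -0.05]
  [  -0.20     0.75    -0.30]
  [  -0.25    -0.15     0.90]
Cofactors of I−A, C_ij = (−1)^(i+j)·(minor ij) (rows/columns in the sector order above):
  C_11 = (0.75)(0.90) − (-0.30)(-0.15) = 0.6300
  C_12 = −[(-0.20)(0.90) − (-0.30)(-0.25)] = 0.2550
  C_13 = (-0.20)(-0.15) − (0.75)(-0.25) = 0.2175
  C_21 = −[(-0.05)(0.90) − (-0.05)(-0.15)] = 0.0525
  C_22 = (0.60)(0.90) − (-0.05)(-0.25) = 0.5275
  C_23 = −[(0.60)(-0.15) − (-0.05)(-0.25)] = 0.1025
  C_31 = (-0.05)(-0.30) − (-0.05)(0.75) = 0.0525
  C_32 = −[(0.60)(-0.30) − (-0.05)(-0.20)] = 0.1900
  C_33 = (0.60)(0.75) − (-0.05)(-0.20) = 0.4400
det(I−A) = Σ_j (I−A)_1j·C_1j = (0.60)(0.6300) + (-0.05)(0.2550) + (-0.05)(0.2175) = 0.354375
adj(I−A) = Cᵀ =
  [ 0.6300   0.0525   0.0525]
  [ 0.2550   0.5275   0.1900]
  [ 0.2175   0.1025   0.4400]
(I − A)⁻¹ = adj(I−A) / det(I−A) ≈
  [   1.7778     0.1481     0.1481]
  [   0.7196     1.4885     0.5362]
  [   0.6138     0.2892     1.2416]
x = (I − A)⁻¹ d = adj(I−A)·d / det(I−A), with det(I−A) = 0.354375:
  x_1 = (0.6300·260 + 0.0525·60 + 0.0525·300) / 0.354375 = 182.70 / 0.354375 ≈ 515.56
  x_2 = (0.2550·260 + 0.5275·60 + 0.1900·300) / 0.354375 = 154.95 / 0.354375 ≈ 437.25
  x_3 = (0.2175·260 + 0.1025·60 + 0.4400·300) / 0.354375 = 194.70 / 0.354375 ≈ 549.42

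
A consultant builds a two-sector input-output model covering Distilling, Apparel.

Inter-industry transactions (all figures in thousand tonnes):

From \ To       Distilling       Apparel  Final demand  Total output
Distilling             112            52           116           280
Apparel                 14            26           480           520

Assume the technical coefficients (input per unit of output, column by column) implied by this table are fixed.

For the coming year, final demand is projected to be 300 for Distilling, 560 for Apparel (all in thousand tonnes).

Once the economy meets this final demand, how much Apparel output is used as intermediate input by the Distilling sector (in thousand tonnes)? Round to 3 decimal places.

Technical coefficients a_ij = z_ij / X_j:
  a_11 = 112/280 = 0.40, a_21 = 14/280 = 0.05
  a_12 = 52/520 = 0.10, a_22 = 26/520 = 0.05
I − A =
  [   0.60    -0.10]
  [  -0.05     0.95]
det(I−A) = (0.60)(0.95) − (-0.10)(-0.05) = 0.5650
adj(I−A) = [[0.95, 0.10], [0.05, 0.60]]
(I − A)⁻¹ = adj(I−A) / det(I−A) ≈
  [   1.6814     0.1770]
  [   0.0885     1.0619]
First solve x = (I − A)⁻¹ d = adj(I−A)·d / det(I−A); in particular x_1 = (0.95·300 + 0.10·560) / 0.5650 = 341.00 / 0.5650 ≈ 603.53982.
Intermediate flow from 2 to 1: z_21 = a_21 · x_1 = 0.05 × 341.00 / 0.5650 = 17.05 / 0.5650 ≈ 30.177.

z_21 = 30.177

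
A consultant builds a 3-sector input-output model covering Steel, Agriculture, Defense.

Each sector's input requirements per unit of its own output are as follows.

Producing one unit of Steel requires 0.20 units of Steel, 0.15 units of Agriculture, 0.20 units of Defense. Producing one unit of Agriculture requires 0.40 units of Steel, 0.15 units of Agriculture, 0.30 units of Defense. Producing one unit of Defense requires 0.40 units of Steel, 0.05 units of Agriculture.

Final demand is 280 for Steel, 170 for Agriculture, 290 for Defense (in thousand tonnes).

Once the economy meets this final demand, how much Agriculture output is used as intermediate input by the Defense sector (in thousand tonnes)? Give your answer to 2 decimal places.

z_AD = 28.42

I − A =
  [   0.80    -0.40    -0.40]
  [  -0.15     0.85    -0.05]
  [  -0.20    -0.30     1.00]
Cofactors of I−A, C_ij = (−1)^(i+j)·(minor ij) (rows/columns in the sector order above):
  C_11 = (0.85)(1.00) − (-0.05)(-0.30) = 0.8350
  C_12 = −[(-0.15)(1.00) − (-0.05)(-0.20)] = 0.1600
  C_13 = (-0.15)(-0.30) − (0.85)(-0.20) = 0.2150
  C_21 = −[(-0.40)(1.00) − (-0.40)(-0.30)] = 0.5200
  C_22 = (0.80)(1.00) − (-0.40)(-0.20) = 0.7200
  C_23 = −[(0.80)(-0.30) − (-0.40)(-0.20)] = 0.3200
  C_31 = (-0.40)(-0.05) − (-0.40)(0.85) = 0.3600
  C_32 = −[(0.80)(-0.05) − (-0.40)(-0.15)] = 0.1000
  C_33 = (0.80)(0.85) − (-0.40)(-0.15) = 0.6200
det(I−A) = Σ_j (I−A)_1j·C_1j = (0.80)(0.8350) + (-0.40)(0.1600) + (-0.40)(0.2150) = 0.5180
adj(I−A) = Cᵀ =
  [ 0.8350   0.5200   0.3600]
  [ 0.1600   0.7200   0.1000]
  [ 0.2150   0.3200   0.6200]
(I − A)⁻¹ = adj(I−A) / det(I−A) ≈
  [   1.6120     1.0039     0.6950]
  [   0.3089     1.3900     0.1931]
  [   0.4151     0.6178     1.1969]
First solve x = (I − A)⁻¹ d = adj(I−A)·d / det(I−A); in particular x_D = (0.2150·280 + 0.3200·170 + 0.6200·290) / 0.5180 = 294.40 / 0.5180 ≈ 568.3398.
Intermediate flow from A to D: z_AD = a_AD · x_D = 0.05 × 294.40 / 0.5180 = 14.72 / 0.5180 ≈ 28.42.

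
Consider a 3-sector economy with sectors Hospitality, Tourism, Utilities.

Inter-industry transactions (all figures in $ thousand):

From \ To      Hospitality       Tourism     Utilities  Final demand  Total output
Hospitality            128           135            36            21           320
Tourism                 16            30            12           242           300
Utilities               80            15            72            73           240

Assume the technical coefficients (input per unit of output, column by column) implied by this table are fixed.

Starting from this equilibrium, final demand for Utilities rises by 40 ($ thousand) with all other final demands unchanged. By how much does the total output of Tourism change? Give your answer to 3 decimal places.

Technical coefficients a_ij = z_ij / X_j:
  a_HH = 128/320 = 0.40, a_TH = 16/320 = 0.05, a_UH = 80/320 = 0.25
  a_HT = 135/300 = 0.45, a_TT = 30/300 = 0.10, a_UT = 15/300 = 0.05
  a_HU = 36/240 = 0.15, a_TU = 12/240 = 0.05, a_UU = 72/240 = 0.30
I − A =
  [   0.60    -0.45    -0.15]
  [  -0.05     0.90    -0.05]
  [  -0.25    -0.05     0.70]
Cofactors of I−A, C_ij = (−1)^(i+j)·(minor ij) (rows/columns in the sector order above):
  C_11 = (0.90)(0.70) − (-0.05)(-0.05) = 0.6275
  C_12 = −[(-0.05)(0.70) − (-0.05)(-0.25)] = 0.0475
  C_13 = (-0.05)(-0.05) − (0.90)(-0.25) = 0.2275
  C_21 = −[(-0.45)(0.70) − (-0.15)(-0.05)] = 0.3225
  C_22 = (0.60)(0.70) − (-0.15)(-0.25) = 0.3825
  C_23 = −[(0.60)(-0.05) − (-0.45)(-0.25)] = 0.1425
  C_31 = (-0.45)(-0.05) − (-0.15)(0.90) = 0.1575
  C_32 = −[(0.60)(-0.05) − (-0.15)(-0.05)] = 0.0375
  C_33 = (0.60)(0.90) − (-0.45)(-0.05) = 0.5175
det(I−A) = Σ_j (I−A)_1j·C_1j = (0.60)(0.6275) + (-0.45)(0.0475) + (-0.15)(0.2275) = 0.3210
adj(I−A) = Cᵀ =
  [ 0.6275   0.3225   0.1575]
  [ 0.0475   0.3825   0.0375]
  [ 0.2275   0.1425   0.5175]
(I − A)⁻¹ = adj(I−A) / det(I−A) ≈
  [   1.9548     1.0047     0.4907]
  [   0.1480     1.1916     0.1168]
  [   0.7087     0.4439     1.6121]
Δx = (I − A)⁻¹ Δd with Δd having +40 in the Utilities component and 0 elsewhere.
So Δx_T = L_TU · (+40), where L_TU = adj(I−A)_TU / det(I−A) = 0.0375 / 0.3210.
Δx_T = 0.0375 × (+40) / 0.3210 = 1.50 / 0.3210 ≈ 4.673.

Δx_T = 4.673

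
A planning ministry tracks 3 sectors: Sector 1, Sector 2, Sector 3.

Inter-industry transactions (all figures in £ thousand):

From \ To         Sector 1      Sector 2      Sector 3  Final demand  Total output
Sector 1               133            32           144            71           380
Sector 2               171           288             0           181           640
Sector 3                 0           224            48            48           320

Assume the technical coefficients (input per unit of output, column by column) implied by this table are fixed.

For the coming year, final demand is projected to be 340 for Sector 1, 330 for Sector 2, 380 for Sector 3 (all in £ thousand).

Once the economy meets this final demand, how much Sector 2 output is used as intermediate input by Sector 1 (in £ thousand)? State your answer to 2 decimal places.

Technical coefficients a_ij = z_ij / X_j:
  a_11 = 133/380 = 0.35, a_21 = 171/380 = 0.45, a_31 = 0/380 = 0.00
  a_12 = 32/640 = 0.05, a_22 = 288/640 = 0.45, a_32 = 224/640 = 0.35
  a_13 = 144/320 = 0.45, a_23 = 0/320 = 0.00, a_33 = 48/320 = 0.15
I − A =
  [   0.65    -0.05    -0.45]
  [  -0.45     0.55     0.00]
  [   0.00    -0.35     0.85]
Cofactors of I−A, C_ij = (−1)^(i+j)·(minor ij) (rows/columns in the sector order above):
  C_11 = (0.55)(0.85) − (0.00)(-0.35) = 0.4675
  C_12 = −[(-0.45)(0.85) − (0.00)(0.00)] = 0.3825
  C_13 = (-0.45)(-0.35) − (0.55)(0.00) = 0.1575
  C_21 = −[(-0.05)(0.85) − (-0.45)(-0.35)] = 0.2000
  C_22 = (0.65)(0.85) − (-0.45)(0.00) = 0.5525
  C_23 = −[(0.65)(-0.35) − (-0.05)(0.00)] = 0.2275
  C_31 = (-0.05)(0.00) − (-0.45)(0.55) = 0.2475
  C_32 = −[(0.65)(0.00) − (-0.45)(-0.45)] = 0.2025
  C_33 = (0.65)(0.55) − (-0.05)(-0.45) = 0.3350
det(I−A) = Σ_j (I−A)_1j·C_1j = (0.65)(0.4675) + (-0.05)(0.3825) + (-0.45)(0.1575) = 0.213875
adj(I−A) = Cᵀ =
  [ 0.4675   0.2000   0.2475]
  [ 0.3825   0.5525   0.2025]
  [ 0.1575   0.2275   0.3350]
(I − A)⁻¹ = adj(I−A) / det(I−A) ≈
  [   2.1859     0.9351     1.1572]
  [   1.7884     2.5833     0.9468]
  [   0.7364     1.0637     1.5663]
First solve x = (I − A)⁻¹ d = adj(I−A)·d / det(I−A); in particular x_1 = (0.4675·340 + 0.2000·330 + 0.2475·380) / 0.213875 = 319.00 / 0.213875 ≈ 1491.5254.
Intermediate flow from 2 to 1: z_21 = a_21 · x_1 = 0.45 × 319.00 / 0.213875 = 143.55 / 0.213875 ≈ 671.19.

z_21 = 671.19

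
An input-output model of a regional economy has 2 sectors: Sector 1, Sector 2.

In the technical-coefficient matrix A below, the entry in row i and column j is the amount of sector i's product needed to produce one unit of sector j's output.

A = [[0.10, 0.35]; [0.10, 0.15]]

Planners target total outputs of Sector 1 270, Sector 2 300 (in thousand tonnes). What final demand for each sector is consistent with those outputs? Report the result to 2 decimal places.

I − A =
  [   0.90    -0.35]
  [  -0.10     0.85]
d = (I − A) x:
  d_1 = (+0.90)·270 + (-0.35)·300 = 138.00
  d_2 = (-0.10)·270 + (+0.85)·300 = 228.00

d_1 = 138.00, d_2 = 228.00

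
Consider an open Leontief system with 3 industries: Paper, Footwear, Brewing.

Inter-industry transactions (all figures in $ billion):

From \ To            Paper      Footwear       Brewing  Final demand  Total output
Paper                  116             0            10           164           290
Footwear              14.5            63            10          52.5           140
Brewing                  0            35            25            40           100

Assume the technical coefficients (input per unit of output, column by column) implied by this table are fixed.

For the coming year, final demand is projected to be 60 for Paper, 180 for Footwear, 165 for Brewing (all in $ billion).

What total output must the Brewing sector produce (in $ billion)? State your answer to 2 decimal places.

Technical coefficients a_ij = z_ij / X_j:
  a_PP = 116/290 = 0.40, a_FP = 14.5/290 = 0.05, a_BP = 0/290 = 0.00
  a_PF = 0/140 = 0.00, a_FF = 63/140 = 0.45, a_BF = 35/140 = 0.25
  a_PB = 10/100 = 0.10, a_FB = 10/100 = 0.10, a_BB = 25/100 = 0.25
I − A =
  [   0.60     0.00    -0.10]
  [  -0.05     0.55    -0.10]
  [   0.00    -0.25     0.75]
Cofactors of I−A, C_ij = (−1)^(i+j)·(minor ij) (rows/columns in the sector order above):
  C_11 = (0.55)(0.75) − (-0.10)(-0.25) = 0.3875
  C_12 = −[(-0.05)(0.75) − (-0.10)(0.00)] = 0.0375
  C_13 = (-0.05)(-0.25) − (0.55)(0.00) = 0.0125
  C_21 = −[(0.00)(0.75) − (-0.10)(-0.25)] = 0.0250
  C_22 = (0.60)(0.75) − (-0.10)(0.00) = 0.4500
  C_23 = −[(0.60)(-0.25) − (0.00)(0.00)] = 0.1500
  C_31 = (0.00)(-0.10) − (-0.10)(0.55) = 0.0550
  C_32 = −[(0.60)(-0.10) − (-0.10)(-0.05)] = 0.0650
  C_33 = (0.60)(0.55) − (0.00)(-0.05) = 0.3300
det(I−A) = Σ_j (I−A)_1j·C_1j = (0.60)(0.3875) + (0.00)(0.0375) + (-0.10)(0.0125) = 0.23125
adj(I−A) = Cᵀ =
  [ 0.3875   0.0250   0.0550]
  [ 0.0375   0.4500   0.0650]
  [ 0.0125   0.1500   0.3300]
(I − A)⁻¹ = adj(I−A) / det(I−A) ≈
  [   1.6757     0.1081     0.2378]
  [   0.1622     1.9459     0.2811]
  [   0.0541     0.6486     1.4270]
x = (I − A)⁻¹ d = adj(I−A)·d / det(I−A), with det(I−A) = 0.23125:
  x_P = (0.3875·60 + 0.0250·180 + 0.0550·165) / 0.23125 = 36.825 / 0.23125 ≈ 159.24
  x_F = (0.0375·60 + 0.4500·180 + 0.0650·165) / 0.23125 = 93.975 / 0.23125 ≈ 406.38
  x_B = (0.0125·60 + 0.1500·180 + 0.3300·165) / 0.23125 = 82.20 / 0.23125 ≈ 355.46

x_B = 355.46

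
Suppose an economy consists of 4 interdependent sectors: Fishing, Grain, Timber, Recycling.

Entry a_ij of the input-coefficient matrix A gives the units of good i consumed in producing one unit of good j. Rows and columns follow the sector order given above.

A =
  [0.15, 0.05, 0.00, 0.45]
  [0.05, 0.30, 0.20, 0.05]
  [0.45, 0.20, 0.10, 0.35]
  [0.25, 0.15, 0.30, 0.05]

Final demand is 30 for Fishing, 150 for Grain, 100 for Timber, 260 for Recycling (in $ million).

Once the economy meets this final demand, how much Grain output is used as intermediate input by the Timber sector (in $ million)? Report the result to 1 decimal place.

z_23 = 140.2

I − A =
  [   0.85    -0.05     0.00    -0.45]
  [  -0.05     0.70    -0.20    -0.05]
  [  -0.45    -0.20     0.90    -0.35]
  [  -0.25    -0.15    -0.30     0.95]
Compute the cofactors C_ij = (−1)^(i+j)·(3×3 minor ij) of I−A; the adjugate is their transpose:
adj(I−A) = Cᵀ =
  [ 0.46675   0.12525   0.11825   0.27125]
  [ 0.15850   0.47550   0.15850   0.15850]
  [ 0.37175   0.23975   0.47375   0.36325]
  [ 0.26525   0.18375   0.20575   0.49475]
det(I−A) = Σ_j (I−A)_1j·C_1j = (0.85)(0.46675) + (-0.05)(0.15850) + (0.00)(0.37175) + (-0.45)(0.26525) = 0.26945
(I − A)⁻¹ = adj(I−A) / det(I−A) ≈
  [   1.7322     0.4648     0.4389     1.0067]
  [   0.5882     1.7647     0.5882     0.5882]
  [   1.3797     0.8898     1.7582     1.3481]
  [   0.9844     0.6819     0.7636     1.8361]
First solve x = (I − A)⁻¹ d = adj(I−A)·d / det(I−A); in particular x_3 = (0.37175·30 + 0.23975·150 + 0.47375·100 + 0.36325·260) / 0.26945 = 188.935 / 0.26945 ≈ 701.188.
Intermediate flow from 2 to 3: z_23 = a_23 · x_3 = 0.20 × 188.935 / 0.26945 = 37.787 / 0.26945 ≈ 140.2.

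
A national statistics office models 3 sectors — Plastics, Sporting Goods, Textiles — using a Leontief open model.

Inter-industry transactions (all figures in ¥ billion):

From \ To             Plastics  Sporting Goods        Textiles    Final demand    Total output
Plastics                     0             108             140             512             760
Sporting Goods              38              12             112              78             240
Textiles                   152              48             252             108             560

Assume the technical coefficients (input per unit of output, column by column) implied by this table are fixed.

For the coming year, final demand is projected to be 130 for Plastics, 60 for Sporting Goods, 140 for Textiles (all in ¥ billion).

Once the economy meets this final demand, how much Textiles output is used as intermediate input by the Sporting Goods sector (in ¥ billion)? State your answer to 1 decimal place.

z_32 = 34.1

Technical coefficients a_ij = z_ij / X_j:
  a_11 = 0/760 = 0.00, a_21 = 38/760 = 0.05, a_31 = 152/760 = 0.20
  a_12 = 108/240 = 0.45, a_22 = 12/240 = 0.05, a_32 = 48/240 = 0.20
  a_13 = 140/560 = 0.25, a_23 = 112/560 = 0.20, a_33 = 252/560 = 0.45
I − A =
  [   1.00    -0.45    -0.25]
  [  -0.05     0.95    -0.20]
  [  -0.20    -0.20     0.55]
Cofactors of I−A, C_ij = (−1)^(i+j)·(minor ij) (rows/columns in the sector order above):
  C_11 = (0.95)(0.55) − (-0.20)(-0.20) = 0.4825
  C_12 = −[(-0.05)(0.55) − (-0.20)(-0.20)] = 0.0675
  C_13 = (-0.05)(-0.20) − (0.95)(-0.20) = 0.2000
  C_21 = −[(-0.45)(0.55) − (-0.25)(-0.20)] = 0.2975
  C_22 = (1.00)(0.55) − (-0.25)(-0.20) = 0.5000
  C_23 = −[(1.00)(-0.20) − (-0.45)(-0.20)] = 0.2900
  C_31 = (-0.45)(-0.20) − (-0.25)(0.95) = 0.3275
  C_32 = −[(1.00)(-0.20) − (-0.25)(-0.05)] = 0.2125
  C_33 = (1.00)(0.95) − (-0.45)(-0.05) = 0.9275
det(I−A) = Σ_j (I−A)_1j·C_1j = (1.00)(0.4825) + (-0.45)(0.0675) + (-0.25)(0.2000) = 0.402125
adj(I−A) = Cᵀ =
  [ 0.4825   0.2975   0.3275]
  [ 0.0675   0.5000   0.2125]
  [ 0.2000   0.2900   0.9275]
(I − A)⁻¹ = adj(I−A) / det(I−A) ≈
  [   1.1999     0.7398     0.8144]
  [   0.1679     1.2434     0.5284]
  [   0.4974     0.7212     2.3065]
First solve x = (I − A)⁻¹ d = adj(I−A)·d / det(I−A); in particular x_2 = (0.0675·130 + 0.5000·60 + 0.2125·140) / 0.402125 = 68.525 / 0.402125 ≈ 170.407.
Intermediate flow from 3 to 2: z_32 = a_32 · x_2 = 0.20 × 68.525 / 0.402125 = 13.705 / 0.402125 ≈ 34.1.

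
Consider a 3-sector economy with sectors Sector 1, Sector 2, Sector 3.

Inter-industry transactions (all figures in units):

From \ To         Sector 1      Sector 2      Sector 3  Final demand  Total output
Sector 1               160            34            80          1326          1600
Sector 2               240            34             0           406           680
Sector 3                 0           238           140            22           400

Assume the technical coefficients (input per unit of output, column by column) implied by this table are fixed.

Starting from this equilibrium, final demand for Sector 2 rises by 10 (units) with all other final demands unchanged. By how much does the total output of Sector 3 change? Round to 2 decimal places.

Δx_3 = 5.83

Technical coefficients a_ij = z_ij / X_j:
  a_11 = 160/1600 = 0.10, a_21 = 240/1600 = 0.15, a_31 = 0/1600 = 0.00
  a_12 = 34/680 = 0.05, a_22 = 34/680 = 0.05, a_32 = 238/680 = 0.35
  a_13 = 80/400 = 0.20, a_23 = 0/400 = 0.00, a_33 = 140/400 = 0.35
I − A =
  [   0.90    -0.05    -0.20]
  [  -0.15     0.95     0.00]
  [   0.00    -0.35     0.65]
Cofactors of I−A, C_ij = (−1)^(i+j)·(minor ij) (rows/columns in the sector order above):
  C_11 = (0.95)(0.65) − (0.00)(-0.35) = 0.6175
  C_12 = −[(-0.15)(0.65) − (0.00)(0.00)] = 0.0975
  C_13 = (-0.15)(-0.35) − (0.95)(0.00) = 0.0525
  C_21 = −[(-0.05)(0.65) − (-0.20)(-0.35)] = 0.1025
  C_22 = (0.90)(0.65) − (-0.20)(0.00) = 0.5850
  C_23 = −[(0.90)(-0.35) − (-0.05)(0.00)] = 0.3150
  C_31 = (-0.05)(0.00) − (-0.20)(0.95) = 0.1900
  C_32 = −[(0.90)(0.00) − (-0.20)(-0.15)] = 0.0300
  C_33 = (0.90)(0.95) − (-0.05)(-0.15) = 0.8475
det(I−A) = Σ_j (I−A)_1j·C_1j = (0.90)(0.6175) + (-0.05)(0.0975) + (-0.20)(0.0525) = 0.540375
adj(I−A) = Cᵀ =
  [ 0.6175   0.1025   0.1900]
  [ 0.0975   0.5850   0.0300]
  [ 0.0525   0.3150   0.8475]
(I − A)⁻¹ = adj(I−A) / det(I−A) ≈
  [   1.1427     0.1897     0.3516]
  [   0.1804     1.0826     0.0555]
  [   0.0972     0.5829     1.5684]
Δx = (I − A)⁻¹ Δd with Δd having +10 in the Sector 2 component and 0 elsewhere.
So Δx_3 = L_32 · (+10), where L_32 = adj(I−A)_32 / det(I−A) = 0.3150 / 0.540375.
Δx_3 = 0.3150 × (+10) / 0.540375 = 3.15 / 0.540375 ≈ 5.83.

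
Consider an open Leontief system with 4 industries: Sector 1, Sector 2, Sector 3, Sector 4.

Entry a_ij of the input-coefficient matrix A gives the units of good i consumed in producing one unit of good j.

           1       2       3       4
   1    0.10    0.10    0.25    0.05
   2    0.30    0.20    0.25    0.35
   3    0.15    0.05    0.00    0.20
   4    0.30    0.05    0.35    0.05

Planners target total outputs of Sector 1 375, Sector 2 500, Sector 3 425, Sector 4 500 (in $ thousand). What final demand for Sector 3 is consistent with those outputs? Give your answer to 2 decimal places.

d_3 = 243.75

I − A =
  [   0.90    -0.10    -0.25    -0.05]
  [  -0.30     0.80    -0.25    -0.35]
  [  -0.15    -0.05     1.00    -0.20]
  [  -0.30    -0.05    -0.35     0.95]
d = (I − A) x:
  d_1 = (+0.90)·375 + (-0.10)·500 + (-0.25)·425 + (-0.05)·500 = 156.25
  d_2 = (-0.30)·375 + (+0.80)·500 + (-0.25)·425 + (-0.35)·500 = 6.25
  d_3 = (-0.15)·375 + (-0.05)·500 + (+1.00)·425 + (-0.20)·500 = 243.75
  d_4 = (-0.30)·375 + (-0.05)·500 + (-0.35)·425 + (+0.95)·500 = 188.75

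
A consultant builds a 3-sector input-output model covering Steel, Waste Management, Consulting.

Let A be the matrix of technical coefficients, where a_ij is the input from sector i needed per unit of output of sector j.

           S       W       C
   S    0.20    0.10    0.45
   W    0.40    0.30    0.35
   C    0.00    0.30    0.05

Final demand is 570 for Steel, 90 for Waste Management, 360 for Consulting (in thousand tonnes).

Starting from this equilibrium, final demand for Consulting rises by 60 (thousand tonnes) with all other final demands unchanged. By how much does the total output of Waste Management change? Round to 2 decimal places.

Δx_W = 77.53

I − A =
  [   0.80    -0.10    -0.45]
  [  -0.40     0.70    -0.35]
  [   0.00    -0.30     0.95]
Cofactors of I−A, C_ij = (−1)^(i+j)·(minor ij) (rows/columns in the sector order above):
  C_11 = (0.70)(0.95) − (-0.35)(-0.30) = 0.5600
  C_12 = −[(-0.40)(0.95) − (-0.35)(0.00)] = 0.3800
  C_13 = (-0.40)(-0.30) − (0.70)(0.00) = 0.1200
  C_21 = −[(-0.10)(0.95) − (-0.45)(-0.30)] = 0.2300
  C_22 = (0.80)(0.95) − (-0.45)(0.00) = 0.7600
  C_23 = −[(0.80)(-0.30) − (-0.10)(0.00)] = 0.2400
  C_31 = (-0.10)(-0.35) − (-0.45)(0.70) = 0.3500
  C_32 = −[(0.80)(-0.35) − (-0.45)(-0.40)] = 0.4600
  C_33 = (0.80)(0.70) − (-0.10)(-0.40) = 0.5200
det(I−A) = Σ_j (I−A)_1j·C_1j = (0.80)(0.5600) + (-0.10)(0.3800) + (-0.45)(0.1200) = 0.3560
adj(I−A) = Cᵀ =
  [ 0.5600   0.2300   0.3500]
  [ 0.3800   0.7600   0.4600]
  [ 0.1200   0.2400   0.5200]
(I − A)⁻¹ = adj(I−A) / det(I−A) ≈
  [   1.5730     0.6461     0.9831]
  [   1.0674     2.1348     1.2921]
  [   0.3371     0.6742     1.4607]
Δx = (I − A)⁻¹ Δd with Δd having +60 in the Consulting component and 0 elsewhere.
So Δx_W = L_WC · (+60), where L_WC = adj(I−A)_WC / det(I−A) = 0.4600 / 0.3560.
Δx_W = 0.4600 × (+60) / 0.3560 = 27.60 / 0.3560 ≈ 77.53.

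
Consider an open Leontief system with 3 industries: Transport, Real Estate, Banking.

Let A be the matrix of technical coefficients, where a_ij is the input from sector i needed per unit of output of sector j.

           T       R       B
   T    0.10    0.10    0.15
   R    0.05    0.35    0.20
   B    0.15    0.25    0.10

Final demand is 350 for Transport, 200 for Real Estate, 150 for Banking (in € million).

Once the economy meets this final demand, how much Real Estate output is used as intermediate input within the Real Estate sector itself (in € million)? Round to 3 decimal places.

I − A =
  [   0.90    -0.10    -0.15]
  [  -0.05     0.65    -0.20]
  [  -0.15    -0.25     0.90]
Cofactors of I−A, C_ij = (−1)^(i+j)·(minor ij) (rows/columns in the sector order above):
  C_11 = (0.65)(0.90) − (-0.20)(-0.25) = 0.5350
  C_12 = −[(-0.05)(0.90) − (-0.20)(-0.15)] = 0.0750
  C_13 = (-0.05)(-0.25) − (0.65)(-0.15) = 0.1100
  C_21 = −[(-0.10)(0.90) − (-0.15)(-0.25)] = 0.1275
  C_22 = (0.90)(0.90) − (-0.15)(-0.15) = 0.7875
  C_23 = −[(0.90)(-0.25) − (-0.10)(-0.15)] = 0.2400
  C_31 = (-0.10)(-0.20) − (-0.15)(0.65) = 0.1175
  C_32 = −[(0.90)(-0.20) − (-0.15)(-0.05)] = 0.1875
  C_33 = (0.90)(0.65) − (-0.10)(-0.05) = 0.5800
det(I−A) = Σ_j (I−A)_1j·C_1j = (0.90)(0.5350) + (-0.10)(0.0750) + (-0.15)(0.1100) = 0.4575
adj(I−A) = Cᵀ =
  [ 0.5350   0.1275   0.1175]
  [ 0.0750   0.7875   0.1875]
  [ 0.1100   0.2400   0.5800]
(I − A)⁻¹ = adj(I−A) / det(I−A) ≈
  [   1.1694     0.2787     0.2568]
  [   0.1639     1.7213     0.4098]
  [   0.2404     0.5246     1.2678]
First solve x = (I − A)⁻¹ d = adj(I−A)·d / det(I−A); in particular x_R = (0.0750·350 + 0.7875·200 + 0.1875·150) / 0.4575 = 211.875 / 0.4575 ≈ 463.11475.
Intermediate flow from R to R: z_RR = a_RR · x_R = 0.35 × 211.875 / 0.4575 = 74.15625 / 0.4575 ≈ 162.090.

z_RR = 162.090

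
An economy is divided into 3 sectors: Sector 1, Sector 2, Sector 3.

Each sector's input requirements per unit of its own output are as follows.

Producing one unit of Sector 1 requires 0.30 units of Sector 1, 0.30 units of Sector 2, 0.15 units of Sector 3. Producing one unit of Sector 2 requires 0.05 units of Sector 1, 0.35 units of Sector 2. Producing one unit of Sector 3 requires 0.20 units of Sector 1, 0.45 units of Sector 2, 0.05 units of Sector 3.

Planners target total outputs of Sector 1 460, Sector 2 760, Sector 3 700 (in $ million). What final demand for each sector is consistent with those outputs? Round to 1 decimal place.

I − A =
  [   0.70    -0.05    -0.20]
  [  -0.30     0.65    -0.45]
  [  -0.15     0.00     0.95]
d = (I − A) x:
  d_1 = (+0.70)·460 + (-0.05)·760 + (-0.20)·700 = 144.0
  d_2 = (-0.30)·460 + (+0.65)·760 + (-0.45)·700 = 41.0
  d_3 = (-0.15)·460 + (+0.00)·760 + (+0.95)·700 = 596.0

d_1 = 144.0, d_2 = 41.0, d_3 = 596.0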